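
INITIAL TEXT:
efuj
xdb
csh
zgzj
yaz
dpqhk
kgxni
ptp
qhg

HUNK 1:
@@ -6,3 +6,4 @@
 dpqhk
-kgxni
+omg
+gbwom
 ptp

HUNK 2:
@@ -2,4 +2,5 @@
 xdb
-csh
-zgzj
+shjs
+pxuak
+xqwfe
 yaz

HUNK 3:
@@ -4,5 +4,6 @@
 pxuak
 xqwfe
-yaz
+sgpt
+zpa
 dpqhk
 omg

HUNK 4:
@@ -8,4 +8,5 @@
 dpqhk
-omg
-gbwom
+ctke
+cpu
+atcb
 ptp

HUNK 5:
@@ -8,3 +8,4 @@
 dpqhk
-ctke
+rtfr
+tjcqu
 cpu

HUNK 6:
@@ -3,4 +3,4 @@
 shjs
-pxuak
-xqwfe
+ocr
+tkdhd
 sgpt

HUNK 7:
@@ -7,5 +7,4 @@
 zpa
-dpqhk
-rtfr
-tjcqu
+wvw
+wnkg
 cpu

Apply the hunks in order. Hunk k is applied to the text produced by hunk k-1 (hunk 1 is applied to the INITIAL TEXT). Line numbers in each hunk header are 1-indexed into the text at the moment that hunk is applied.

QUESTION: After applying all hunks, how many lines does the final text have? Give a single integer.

Hunk 1: at line 6 remove [kgxni] add [omg,gbwom] -> 10 lines: efuj xdb csh zgzj yaz dpqhk omg gbwom ptp qhg
Hunk 2: at line 2 remove [csh,zgzj] add [shjs,pxuak,xqwfe] -> 11 lines: efuj xdb shjs pxuak xqwfe yaz dpqhk omg gbwom ptp qhg
Hunk 3: at line 4 remove [yaz] add [sgpt,zpa] -> 12 lines: efuj xdb shjs pxuak xqwfe sgpt zpa dpqhk omg gbwom ptp qhg
Hunk 4: at line 8 remove [omg,gbwom] add [ctke,cpu,atcb] -> 13 lines: efuj xdb shjs pxuak xqwfe sgpt zpa dpqhk ctke cpu atcb ptp qhg
Hunk 5: at line 8 remove [ctke] add [rtfr,tjcqu] -> 14 lines: efuj xdb shjs pxuak xqwfe sgpt zpa dpqhk rtfr tjcqu cpu atcb ptp qhg
Hunk 6: at line 3 remove [pxuak,xqwfe] add [ocr,tkdhd] -> 14 lines: efuj xdb shjs ocr tkdhd sgpt zpa dpqhk rtfr tjcqu cpu atcb ptp qhg
Hunk 7: at line 7 remove [dpqhk,rtfr,tjcqu] add [wvw,wnkg] -> 13 lines: efuj xdb shjs ocr tkdhd sgpt zpa wvw wnkg cpu atcb ptp qhg
Final line count: 13

Answer: 13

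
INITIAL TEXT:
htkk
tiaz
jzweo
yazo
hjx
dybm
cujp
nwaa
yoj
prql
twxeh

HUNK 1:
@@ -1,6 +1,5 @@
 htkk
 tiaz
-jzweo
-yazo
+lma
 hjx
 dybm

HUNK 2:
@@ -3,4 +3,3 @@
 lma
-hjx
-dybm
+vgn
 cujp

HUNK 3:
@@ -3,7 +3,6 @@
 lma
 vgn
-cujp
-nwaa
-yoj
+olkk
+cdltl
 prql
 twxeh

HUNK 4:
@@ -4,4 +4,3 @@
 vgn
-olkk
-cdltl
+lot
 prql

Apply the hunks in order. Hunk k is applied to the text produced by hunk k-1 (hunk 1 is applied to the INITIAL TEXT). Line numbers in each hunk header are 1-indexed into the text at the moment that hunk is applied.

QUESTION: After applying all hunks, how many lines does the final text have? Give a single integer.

Answer: 7

Derivation:
Hunk 1: at line 1 remove [jzweo,yazo] add [lma] -> 10 lines: htkk tiaz lma hjx dybm cujp nwaa yoj prql twxeh
Hunk 2: at line 3 remove [hjx,dybm] add [vgn] -> 9 lines: htkk tiaz lma vgn cujp nwaa yoj prql twxeh
Hunk 3: at line 3 remove [cujp,nwaa,yoj] add [olkk,cdltl] -> 8 lines: htkk tiaz lma vgn olkk cdltl prql twxeh
Hunk 4: at line 4 remove [olkk,cdltl] add [lot] -> 7 lines: htkk tiaz lma vgn lot prql twxeh
Final line count: 7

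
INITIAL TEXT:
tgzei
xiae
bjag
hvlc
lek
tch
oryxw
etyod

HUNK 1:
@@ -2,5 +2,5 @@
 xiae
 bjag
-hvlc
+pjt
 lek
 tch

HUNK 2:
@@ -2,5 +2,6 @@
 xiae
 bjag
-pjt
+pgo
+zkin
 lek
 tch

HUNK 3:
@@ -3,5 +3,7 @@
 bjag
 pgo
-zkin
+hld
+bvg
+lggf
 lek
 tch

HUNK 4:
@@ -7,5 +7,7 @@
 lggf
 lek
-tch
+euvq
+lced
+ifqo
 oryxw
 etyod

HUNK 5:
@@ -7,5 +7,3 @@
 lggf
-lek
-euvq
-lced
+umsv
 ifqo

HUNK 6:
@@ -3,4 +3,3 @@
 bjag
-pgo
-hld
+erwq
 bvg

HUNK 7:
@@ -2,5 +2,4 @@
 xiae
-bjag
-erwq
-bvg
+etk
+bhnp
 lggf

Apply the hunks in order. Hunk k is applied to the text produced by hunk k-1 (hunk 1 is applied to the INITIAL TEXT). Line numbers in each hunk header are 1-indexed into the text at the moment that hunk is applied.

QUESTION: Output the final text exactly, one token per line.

Hunk 1: at line 2 remove [hvlc] add [pjt] -> 8 lines: tgzei xiae bjag pjt lek tch oryxw etyod
Hunk 2: at line 2 remove [pjt] add [pgo,zkin] -> 9 lines: tgzei xiae bjag pgo zkin lek tch oryxw etyod
Hunk 3: at line 3 remove [zkin] add [hld,bvg,lggf] -> 11 lines: tgzei xiae bjag pgo hld bvg lggf lek tch oryxw etyod
Hunk 4: at line 7 remove [tch] add [euvq,lced,ifqo] -> 13 lines: tgzei xiae bjag pgo hld bvg lggf lek euvq lced ifqo oryxw etyod
Hunk 5: at line 7 remove [lek,euvq,lced] add [umsv] -> 11 lines: tgzei xiae bjag pgo hld bvg lggf umsv ifqo oryxw etyod
Hunk 6: at line 3 remove [pgo,hld] add [erwq] -> 10 lines: tgzei xiae bjag erwq bvg lggf umsv ifqo oryxw etyod
Hunk 7: at line 2 remove [bjag,erwq,bvg] add [etk,bhnp] -> 9 lines: tgzei xiae etk bhnp lggf umsv ifqo oryxw etyod

Answer: tgzei
xiae
etk
bhnp
lggf
umsv
ifqo
oryxw
etyod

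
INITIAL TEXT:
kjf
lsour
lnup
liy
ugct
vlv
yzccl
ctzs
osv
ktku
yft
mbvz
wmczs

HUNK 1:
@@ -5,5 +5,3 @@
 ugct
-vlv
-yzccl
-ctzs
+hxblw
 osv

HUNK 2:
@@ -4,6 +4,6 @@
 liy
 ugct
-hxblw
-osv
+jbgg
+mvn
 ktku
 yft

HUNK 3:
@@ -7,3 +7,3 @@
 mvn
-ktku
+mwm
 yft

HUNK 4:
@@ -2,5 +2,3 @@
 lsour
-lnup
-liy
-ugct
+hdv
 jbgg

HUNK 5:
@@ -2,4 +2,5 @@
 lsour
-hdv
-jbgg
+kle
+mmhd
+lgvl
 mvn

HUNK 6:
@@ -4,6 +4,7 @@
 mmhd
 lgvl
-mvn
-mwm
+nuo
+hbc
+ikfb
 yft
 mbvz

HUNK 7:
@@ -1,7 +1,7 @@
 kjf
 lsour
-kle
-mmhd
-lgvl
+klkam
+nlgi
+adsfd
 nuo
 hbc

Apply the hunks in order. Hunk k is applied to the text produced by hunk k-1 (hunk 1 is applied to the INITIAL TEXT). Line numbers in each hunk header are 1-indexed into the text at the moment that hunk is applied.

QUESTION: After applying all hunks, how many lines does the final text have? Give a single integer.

Answer: 11

Derivation:
Hunk 1: at line 5 remove [vlv,yzccl,ctzs] add [hxblw] -> 11 lines: kjf lsour lnup liy ugct hxblw osv ktku yft mbvz wmczs
Hunk 2: at line 4 remove [hxblw,osv] add [jbgg,mvn] -> 11 lines: kjf lsour lnup liy ugct jbgg mvn ktku yft mbvz wmczs
Hunk 3: at line 7 remove [ktku] add [mwm] -> 11 lines: kjf lsour lnup liy ugct jbgg mvn mwm yft mbvz wmczs
Hunk 4: at line 2 remove [lnup,liy,ugct] add [hdv] -> 9 lines: kjf lsour hdv jbgg mvn mwm yft mbvz wmczs
Hunk 5: at line 2 remove [hdv,jbgg] add [kle,mmhd,lgvl] -> 10 lines: kjf lsour kle mmhd lgvl mvn mwm yft mbvz wmczs
Hunk 6: at line 4 remove [mvn,mwm] add [nuo,hbc,ikfb] -> 11 lines: kjf lsour kle mmhd lgvl nuo hbc ikfb yft mbvz wmczs
Hunk 7: at line 1 remove [kle,mmhd,lgvl] add [klkam,nlgi,adsfd] -> 11 lines: kjf lsour klkam nlgi adsfd nuo hbc ikfb yft mbvz wmczs
Final line count: 11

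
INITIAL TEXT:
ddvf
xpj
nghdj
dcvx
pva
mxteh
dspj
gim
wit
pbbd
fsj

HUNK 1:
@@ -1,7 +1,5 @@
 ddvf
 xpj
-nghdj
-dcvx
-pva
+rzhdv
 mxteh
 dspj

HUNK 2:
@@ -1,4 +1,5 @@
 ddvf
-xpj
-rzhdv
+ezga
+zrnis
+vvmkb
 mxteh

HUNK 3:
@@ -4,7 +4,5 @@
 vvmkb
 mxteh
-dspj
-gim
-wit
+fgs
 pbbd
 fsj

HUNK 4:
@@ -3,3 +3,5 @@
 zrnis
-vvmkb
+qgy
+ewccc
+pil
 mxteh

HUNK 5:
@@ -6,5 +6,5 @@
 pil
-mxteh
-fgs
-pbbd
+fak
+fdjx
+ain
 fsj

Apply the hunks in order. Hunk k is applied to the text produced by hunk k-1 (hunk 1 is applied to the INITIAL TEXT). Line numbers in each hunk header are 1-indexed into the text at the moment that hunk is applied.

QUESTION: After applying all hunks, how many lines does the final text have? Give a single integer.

Answer: 10

Derivation:
Hunk 1: at line 1 remove [nghdj,dcvx,pva] add [rzhdv] -> 9 lines: ddvf xpj rzhdv mxteh dspj gim wit pbbd fsj
Hunk 2: at line 1 remove [xpj,rzhdv] add [ezga,zrnis,vvmkb] -> 10 lines: ddvf ezga zrnis vvmkb mxteh dspj gim wit pbbd fsj
Hunk 3: at line 4 remove [dspj,gim,wit] add [fgs] -> 8 lines: ddvf ezga zrnis vvmkb mxteh fgs pbbd fsj
Hunk 4: at line 3 remove [vvmkb] add [qgy,ewccc,pil] -> 10 lines: ddvf ezga zrnis qgy ewccc pil mxteh fgs pbbd fsj
Hunk 5: at line 6 remove [mxteh,fgs,pbbd] add [fak,fdjx,ain] -> 10 lines: ddvf ezga zrnis qgy ewccc pil fak fdjx ain fsj
Final line count: 10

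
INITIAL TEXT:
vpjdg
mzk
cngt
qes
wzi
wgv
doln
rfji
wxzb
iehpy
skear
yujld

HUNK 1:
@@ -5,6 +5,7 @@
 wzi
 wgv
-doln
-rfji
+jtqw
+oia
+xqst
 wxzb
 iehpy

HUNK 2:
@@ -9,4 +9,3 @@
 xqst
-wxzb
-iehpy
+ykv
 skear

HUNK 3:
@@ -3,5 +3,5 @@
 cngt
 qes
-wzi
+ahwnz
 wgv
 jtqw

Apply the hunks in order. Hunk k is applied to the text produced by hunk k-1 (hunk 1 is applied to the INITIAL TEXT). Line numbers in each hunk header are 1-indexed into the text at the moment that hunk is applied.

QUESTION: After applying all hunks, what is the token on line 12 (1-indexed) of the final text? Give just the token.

Hunk 1: at line 5 remove [doln,rfji] add [jtqw,oia,xqst] -> 13 lines: vpjdg mzk cngt qes wzi wgv jtqw oia xqst wxzb iehpy skear yujld
Hunk 2: at line 9 remove [wxzb,iehpy] add [ykv] -> 12 lines: vpjdg mzk cngt qes wzi wgv jtqw oia xqst ykv skear yujld
Hunk 3: at line 3 remove [wzi] add [ahwnz] -> 12 lines: vpjdg mzk cngt qes ahwnz wgv jtqw oia xqst ykv skear yujld
Final line 12: yujld

Answer: yujld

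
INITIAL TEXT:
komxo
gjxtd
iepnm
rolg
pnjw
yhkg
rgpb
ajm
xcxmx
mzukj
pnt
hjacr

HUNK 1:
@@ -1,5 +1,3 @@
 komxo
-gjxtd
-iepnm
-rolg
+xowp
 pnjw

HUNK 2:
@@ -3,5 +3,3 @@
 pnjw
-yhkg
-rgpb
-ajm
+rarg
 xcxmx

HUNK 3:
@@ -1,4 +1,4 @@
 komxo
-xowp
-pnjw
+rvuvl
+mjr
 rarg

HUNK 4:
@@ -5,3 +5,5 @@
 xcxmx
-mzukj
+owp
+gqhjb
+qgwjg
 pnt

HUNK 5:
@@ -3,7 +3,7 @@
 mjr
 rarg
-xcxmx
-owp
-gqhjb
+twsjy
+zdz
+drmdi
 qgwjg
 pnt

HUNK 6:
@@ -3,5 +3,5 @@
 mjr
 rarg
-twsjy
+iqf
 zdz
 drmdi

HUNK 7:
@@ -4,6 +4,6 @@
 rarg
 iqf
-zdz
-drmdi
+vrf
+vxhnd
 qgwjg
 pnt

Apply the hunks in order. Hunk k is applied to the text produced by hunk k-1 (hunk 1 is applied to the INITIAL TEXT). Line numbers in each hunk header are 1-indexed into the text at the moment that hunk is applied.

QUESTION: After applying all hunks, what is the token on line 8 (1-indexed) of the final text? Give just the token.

Hunk 1: at line 1 remove [gjxtd,iepnm,rolg] add [xowp] -> 10 lines: komxo xowp pnjw yhkg rgpb ajm xcxmx mzukj pnt hjacr
Hunk 2: at line 3 remove [yhkg,rgpb,ajm] add [rarg] -> 8 lines: komxo xowp pnjw rarg xcxmx mzukj pnt hjacr
Hunk 3: at line 1 remove [xowp,pnjw] add [rvuvl,mjr] -> 8 lines: komxo rvuvl mjr rarg xcxmx mzukj pnt hjacr
Hunk 4: at line 5 remove [mzukj] add [owp,gqhjb,qgwjg] -> 10 lines: komxo rvuvl mjr rarg xcxmx owp gqhjb qgwjg pnt hjacr
Hunk 5: at line 3 remove [xcxmx,owp,gqhjb] add [twsjy,zdz,drmdi] -> 10 lines: komxo rvuvl mjr rarg twsjy zdz drmdi qgwjg pnt hjacr
Hunk 6: at line 3 remove [twsjy] add [iqf] -> 10 lines: komxo rvuvl mjr rarg iqf zdz drmdi qgwjg pnt hjacr
Hunk 7: at line 4 remove [zdz,drmdi] add [vrf,vxhnd] -> 10 lines: komxo rvuvl mjr rarg iqf vrf vxhnd qgwjg pnt hjacr
Final line 8: qgwjg

Answer: qgwjg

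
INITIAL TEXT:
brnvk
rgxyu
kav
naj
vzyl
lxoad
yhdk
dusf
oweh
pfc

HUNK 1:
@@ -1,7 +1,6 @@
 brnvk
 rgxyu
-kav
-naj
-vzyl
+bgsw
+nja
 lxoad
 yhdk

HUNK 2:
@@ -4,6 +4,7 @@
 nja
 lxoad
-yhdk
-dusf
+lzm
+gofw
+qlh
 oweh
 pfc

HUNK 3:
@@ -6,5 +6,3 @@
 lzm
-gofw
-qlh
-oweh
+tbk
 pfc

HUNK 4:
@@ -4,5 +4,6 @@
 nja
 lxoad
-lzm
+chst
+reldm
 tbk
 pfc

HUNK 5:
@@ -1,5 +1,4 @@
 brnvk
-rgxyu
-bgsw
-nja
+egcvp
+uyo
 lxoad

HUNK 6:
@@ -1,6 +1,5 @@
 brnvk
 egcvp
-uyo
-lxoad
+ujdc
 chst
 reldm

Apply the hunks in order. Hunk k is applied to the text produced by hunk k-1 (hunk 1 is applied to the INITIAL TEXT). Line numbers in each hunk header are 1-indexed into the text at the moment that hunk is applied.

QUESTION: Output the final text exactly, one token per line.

Answer: brnvk
egcvp
ujdc
chst
reldm
tbk
pfc

Derivation:
Hunk 1: at line 1 remove [kav,naj,vzyl] add [bgsw,nja] -> 9 lines: brnvk rgxyu bgsw nja lxoad yhdk dusf oweh pfc
Hunk 2: at line 4 remove [yhdk,dusf] add [lzm,gofw,qlh] -> 10 lines: brnvk rgxyu bgsw nja lxoad lzm gofw qlh oweh pfc
Hunk 3: at line 6 remove [gofw,qlh,oweh] add [tbk] -> 8 lines: brnvk rgxyu bgsw nja lxoad lzm tbk pfc
Hunk 4: at line 4 remove [lzm] add [chst,reldm] -> 9 lines: brnvk rgxyu bgsw nja lxoad chst reldm tbk pfc
Hunk 5: at line 1 remove [rgxyu,bgsw,nja] add [egcvp,uyo] -> 8 lines: brnvk egcvp uyo lxoad chst reldm tbk pfc
Hunk 6: at line 1 remove [uyo,lxoad] add [ujdc] -> 7 lines: brnvk egcvp ujdc chst reldm tbk pfc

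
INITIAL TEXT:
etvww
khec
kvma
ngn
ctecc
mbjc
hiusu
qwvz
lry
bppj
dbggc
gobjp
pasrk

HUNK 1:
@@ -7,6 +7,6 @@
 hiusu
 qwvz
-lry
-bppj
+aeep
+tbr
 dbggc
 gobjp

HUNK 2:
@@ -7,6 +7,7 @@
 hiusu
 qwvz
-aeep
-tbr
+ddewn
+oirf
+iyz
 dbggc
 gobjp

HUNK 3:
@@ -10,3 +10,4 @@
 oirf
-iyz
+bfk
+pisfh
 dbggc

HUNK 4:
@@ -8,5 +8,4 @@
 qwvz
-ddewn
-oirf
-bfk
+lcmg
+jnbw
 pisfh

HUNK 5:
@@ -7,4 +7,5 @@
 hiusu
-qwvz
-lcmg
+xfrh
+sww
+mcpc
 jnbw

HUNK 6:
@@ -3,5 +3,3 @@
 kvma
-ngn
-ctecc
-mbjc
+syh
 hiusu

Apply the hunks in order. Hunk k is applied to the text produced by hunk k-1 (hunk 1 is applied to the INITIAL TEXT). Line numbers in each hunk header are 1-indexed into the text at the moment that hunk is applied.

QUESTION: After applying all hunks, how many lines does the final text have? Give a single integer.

Hunk 1: at line 7 remove [lry,bppj] add [aeep,tbr] -> 13 lines: etvww khec kvma ngn ctecc mbjc hiusu qwvz aeep tbr dbggc gobjp pasrk
Hunk 2: at line 7 remove [aeep,tbr] add [ddewn,oirf,iyz] -> 14 lines: etvww khec kvma ngn ctecc mbjc hiusu qwvz ddewn oirf iyz dbggc gobjp pasrk
Hunk 3: at line 10 remove [iyz] add [bfk,pisfh] -> 15 lines: etvww khec kvma ngn ctecc mbjc hiusu qwvz ddewn oirf bfk pisfh dbggc gobjp pasrk
Hunk 4: at line 8 remove [ddewn,oirf,bfk] add [lcmg,jnbw] -> 14 lines: etvww khec kvma ngn ctecc mbjc hiusu qwvz lcmg jnbw pisfh dbggc gobjp pasrk
Hunk 5: at line 7 remove [qwvz,lcmg] add [xfrh,sww,mcpc] -> 15 lines: etvww khec kvma ngn ctecc mbjc hiusu xfrh sww mcpc jnbw pisfh dbggc gobjp pasrk
Hunk 6: at line 3 remove [ngn,ctecc,mbjc] add [syh] -> 13 lines: etvww khec kvma syh hiusu xfrh sww mcpc jnbw pisfh dbggc gobjp pasrk
Final line count: 13

Answer: 13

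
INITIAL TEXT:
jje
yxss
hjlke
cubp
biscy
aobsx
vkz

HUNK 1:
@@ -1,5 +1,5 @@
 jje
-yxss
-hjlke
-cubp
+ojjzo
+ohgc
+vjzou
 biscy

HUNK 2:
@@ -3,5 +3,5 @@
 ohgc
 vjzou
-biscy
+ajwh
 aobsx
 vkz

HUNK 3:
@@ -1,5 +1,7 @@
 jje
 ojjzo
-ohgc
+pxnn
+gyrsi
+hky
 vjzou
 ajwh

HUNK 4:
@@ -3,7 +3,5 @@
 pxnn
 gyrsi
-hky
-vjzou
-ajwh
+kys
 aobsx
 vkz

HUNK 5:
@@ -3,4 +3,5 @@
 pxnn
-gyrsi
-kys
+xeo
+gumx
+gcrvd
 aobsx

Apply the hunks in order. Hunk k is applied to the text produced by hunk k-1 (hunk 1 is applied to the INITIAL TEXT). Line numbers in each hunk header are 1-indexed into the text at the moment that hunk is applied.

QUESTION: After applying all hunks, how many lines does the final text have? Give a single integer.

Answer: 8

Derivation:
Hunk 1: at line 1 remove [yxss,hjlke,cubp] add [ojjzo,ohgc,vjzou] -> 7 lines: jje ojjzo ohgc vjzou biscy aobsx vkz
Hunk 2: at line 3 remove [biscy] add [ajwh] -> 7 lines: jje ojjzo ohgc vjzou ajwh aobsx vkz
Hunk 3: at line 1 remove [ohgc] add [pxnn,gyrsi,hky] -> 9 lines: jje ojjzo pxnn gyrsi hky vjzou ajwh aobsx vkz
Hunk 4: at line 3 remove [hky,vjzou,ajwh] add [kys] -> 7 lines: jje ojjzo pxnn gyrsi kys aobsx vkz
Hunk 5: at line 3 remove [gyrsi,kys] add [xeo,gumx,gcrvd] -> 8 lines: jje ojjzo pxnn xeo gumx gcrvd aobsx vkz
Final line count: 8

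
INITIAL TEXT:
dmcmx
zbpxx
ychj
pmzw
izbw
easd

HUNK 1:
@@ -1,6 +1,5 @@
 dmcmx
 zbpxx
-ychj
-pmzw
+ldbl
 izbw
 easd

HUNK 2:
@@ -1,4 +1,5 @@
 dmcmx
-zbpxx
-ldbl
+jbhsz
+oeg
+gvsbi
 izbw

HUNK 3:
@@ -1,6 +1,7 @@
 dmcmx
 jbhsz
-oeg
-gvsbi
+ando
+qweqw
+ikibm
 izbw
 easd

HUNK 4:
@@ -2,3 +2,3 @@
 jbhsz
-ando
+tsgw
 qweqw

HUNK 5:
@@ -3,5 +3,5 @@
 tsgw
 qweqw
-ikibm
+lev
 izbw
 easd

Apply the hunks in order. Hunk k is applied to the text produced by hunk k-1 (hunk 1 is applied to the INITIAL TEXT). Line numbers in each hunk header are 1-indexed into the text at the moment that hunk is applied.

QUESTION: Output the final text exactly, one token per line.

Answer: dmcmx
jbhsz
tsgw
qweqw
lev
izbw
easd

Derivation:
Hunk 1: at line 1 remove [ychj,pmzw] add [ldbl] -> 5 lines: dmcmx zbpxx ldbl izbw easd
Hunk 2: at line 1 remove [zbpxx,ldbl] add [jbhsz,oeg,gvsbi] -> 6 lines: dmcmx jbhsz oeg gvsbi izbw easd
Hunk 3: at line 1 remove [oeg,gvsbi] add [ando,qweqw,ikibm] -> 7 lines: dmcmx jbhsz ando qweqw ikibm izbw easd
Hunk 4: at line 2 remove [ando] add [tsgw] -> 7 lines: dmcmx jbhsz tsgw qweqw ikibm izbw easd
Hunk 5: at line 3 remove [ikibm] add [lev] -> 7 lines: dmcmx jbhsz tsgw qweqw lev izbw easd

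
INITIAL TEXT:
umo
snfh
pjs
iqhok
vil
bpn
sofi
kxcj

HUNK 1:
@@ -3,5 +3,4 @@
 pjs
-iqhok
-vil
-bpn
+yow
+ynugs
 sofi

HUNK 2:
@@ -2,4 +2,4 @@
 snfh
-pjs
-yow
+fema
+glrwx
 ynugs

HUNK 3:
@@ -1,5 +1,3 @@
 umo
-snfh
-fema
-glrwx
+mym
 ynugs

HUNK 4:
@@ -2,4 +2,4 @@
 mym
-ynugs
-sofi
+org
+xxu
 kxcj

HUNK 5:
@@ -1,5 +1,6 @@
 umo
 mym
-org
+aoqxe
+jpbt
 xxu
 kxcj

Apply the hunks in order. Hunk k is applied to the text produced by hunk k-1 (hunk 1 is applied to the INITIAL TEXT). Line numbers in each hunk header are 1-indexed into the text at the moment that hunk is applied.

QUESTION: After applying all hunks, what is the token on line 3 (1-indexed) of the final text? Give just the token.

Answer: aoqxe

Derivation:
Hunk 1: at line 3 remove [iqhok,vil,bpn] add [yow,ynugs] -> 7 lines: umo snfh pjs yow ynugs sofi kxcj
Hunk 2: at line 2 remove [pjs,yow] add [fema,glrwx] -> 7 lines: umo snfh fema glrwx ynugs sofi kxcj
Hunk 3: at line 1 remove [snfh,fema,glrwx] add [mym] -> 5 lines: umo mym ynugs sofi kxcj
Hunk 4: at line 2 remove [ynugs,sofi] add [org,xxu] -> 5 lines: umo mym org xxu kxcj
Hunk 5: at line 1 remove [org] add [aoqxe,jpbt] -> 6 lines: umo mym aoqxe jpbt xxu kxcj
Final line 3: aoqxe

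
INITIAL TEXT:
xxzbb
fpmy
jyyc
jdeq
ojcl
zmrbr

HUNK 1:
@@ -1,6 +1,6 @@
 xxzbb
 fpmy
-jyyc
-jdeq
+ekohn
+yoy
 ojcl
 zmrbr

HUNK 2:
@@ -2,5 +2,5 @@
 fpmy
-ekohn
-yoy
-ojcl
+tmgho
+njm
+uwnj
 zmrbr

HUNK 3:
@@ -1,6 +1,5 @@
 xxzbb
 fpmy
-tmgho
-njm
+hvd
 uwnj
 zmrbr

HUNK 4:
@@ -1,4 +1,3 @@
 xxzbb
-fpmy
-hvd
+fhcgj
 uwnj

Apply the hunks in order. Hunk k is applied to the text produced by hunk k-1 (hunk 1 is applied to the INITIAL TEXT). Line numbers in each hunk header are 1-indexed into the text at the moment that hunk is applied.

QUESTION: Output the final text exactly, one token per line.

Answer: xxzbb
fhcgj
uwnj
zmrbr

Derivation:
Hunk 1: at line 1 remove [jyyc,jdeq] add [ekohn,yoy] -> 6 lines: xxzbb fpmy ekohn yoy ojcl zmrbr
Hunk 2: at line 2 remove [ekohn,yoy,ojcl] add [tmgho,njm,uwnj] -> 6 lines: xxzbb fpmy tmgho njm uwnj zmrbr
Hunk 3: at line 1 remove [tmgho,njm] add [hvd] -> 5 lines: xxzbb fpmy hvd uwnj zmrbr
Hunk 4: at line 1 remove [fpmy,hvd] add [fhcgj] -> 4 lines: xxzbb fhcgj uwnj zmrbr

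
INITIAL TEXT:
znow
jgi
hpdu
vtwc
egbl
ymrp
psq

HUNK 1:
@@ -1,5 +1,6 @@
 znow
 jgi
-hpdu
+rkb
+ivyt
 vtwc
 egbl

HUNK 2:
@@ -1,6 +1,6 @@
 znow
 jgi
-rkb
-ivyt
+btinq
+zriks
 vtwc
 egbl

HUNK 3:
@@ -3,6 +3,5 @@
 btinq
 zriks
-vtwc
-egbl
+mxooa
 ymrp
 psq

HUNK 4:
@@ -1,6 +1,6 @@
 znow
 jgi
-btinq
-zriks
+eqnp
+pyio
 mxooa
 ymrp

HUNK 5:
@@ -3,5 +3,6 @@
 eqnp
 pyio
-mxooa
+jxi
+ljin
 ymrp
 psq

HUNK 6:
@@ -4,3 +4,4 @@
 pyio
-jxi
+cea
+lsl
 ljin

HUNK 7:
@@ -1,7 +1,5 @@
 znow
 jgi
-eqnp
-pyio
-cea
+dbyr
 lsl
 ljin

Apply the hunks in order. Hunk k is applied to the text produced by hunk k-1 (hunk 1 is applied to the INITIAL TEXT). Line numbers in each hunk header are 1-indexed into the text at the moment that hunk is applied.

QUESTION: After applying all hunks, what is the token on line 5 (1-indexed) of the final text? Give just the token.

Hunk 1: at line 1 remove [hpdu] add [rkb,ivyt] -> 8 lines: znow jgi rkb ivyt vtwc egbl ymrp psq
Hunk 2: at line 1 remove [rkb,ivyt] add [btinq,zriks] -> 8 lines: znow jgi btinq zriks vtwc egbl ymrp psq
Hunk 3: at line 3 remove [vtwc,egbl] add [mxooa] -> 7 lines: znow jgi btinq zriks mxooa ymrp psq
Hunk 4: at line 1 remove [btinq,zriks] add [eqnp,pyio] -> 7 lines: znow jgi eqnp pyio mxooa ymrp psq
Hunk 5: at line 3 remove [mxooa] add [jxi,ljin] -> 8 lines: znow jgi eqnp pyio jxi ljin ymrp psq
Hunk 6: at line 4 remove [jxi] add [cea,lsl] -> 9 lines: znow jgi eqnp pyio cea lsl ljin ymrp psq
Hunk 7: at line 1 remove [eqnp,pyio,cea] add [dbyr] -> 7 lines: znow jgi dbyr lsl ljin ymrp psq
Final line 5: ljin

Answer: ljin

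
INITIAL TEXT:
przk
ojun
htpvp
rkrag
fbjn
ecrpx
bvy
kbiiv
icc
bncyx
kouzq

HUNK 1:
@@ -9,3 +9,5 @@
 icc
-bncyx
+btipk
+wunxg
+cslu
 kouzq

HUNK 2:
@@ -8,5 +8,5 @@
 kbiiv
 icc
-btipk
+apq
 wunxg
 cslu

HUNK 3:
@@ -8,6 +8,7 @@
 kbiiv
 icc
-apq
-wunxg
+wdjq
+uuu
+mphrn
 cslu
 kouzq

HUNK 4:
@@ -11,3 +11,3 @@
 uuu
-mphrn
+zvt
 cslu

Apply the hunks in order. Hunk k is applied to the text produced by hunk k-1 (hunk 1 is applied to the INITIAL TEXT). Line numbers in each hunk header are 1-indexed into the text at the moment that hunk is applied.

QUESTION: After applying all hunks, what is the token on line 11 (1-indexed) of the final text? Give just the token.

Hunk 1: at line 9 remove [bncyx] add [btipk,wunxg,cslu] -> 13 lines: przk ojun htpvp rkrag fbjn ecrpx bvy kbiiv icc btipk wunxg cslu kouzq
Hunk 2: at line 8 remove [btipk] add [apq] -> 13 lines: przk ojun htpvp rkrag fbjn ecrpx bvy kbiiv icc apq wunxg cslu kouzq
Hunk 3: at line 8 remove [apq,wunxg] add [wdjq,uuu,mphrn] -> 14 lines: przk ojun htpvp rkrag fbjn ecrpx bvy kbiiv icc wdjq uuu mphrn cslu kouzq
Hunk 4: at line 11 remove [mphrn] add [zvt] -> 14 lines: przk ojun htpvp rkrag fbjn ecrpx bvy kbiiv icc wdjq uuu zvt cslu kouzq
Final line 11: uuu

Answer: uuu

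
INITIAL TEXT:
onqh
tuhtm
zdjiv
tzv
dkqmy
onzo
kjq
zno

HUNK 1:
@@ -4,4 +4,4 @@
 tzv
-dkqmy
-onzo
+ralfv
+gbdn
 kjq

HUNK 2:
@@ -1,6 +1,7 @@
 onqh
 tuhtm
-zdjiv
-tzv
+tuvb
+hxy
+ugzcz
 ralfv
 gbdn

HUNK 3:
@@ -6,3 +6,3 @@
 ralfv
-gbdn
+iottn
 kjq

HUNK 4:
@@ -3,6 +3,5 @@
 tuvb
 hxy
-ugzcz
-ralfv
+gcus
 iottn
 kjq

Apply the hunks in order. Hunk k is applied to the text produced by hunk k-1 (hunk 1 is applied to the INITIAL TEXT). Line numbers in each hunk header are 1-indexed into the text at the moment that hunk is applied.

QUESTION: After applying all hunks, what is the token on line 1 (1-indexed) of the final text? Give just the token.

Answer: onqh

Derivation:
Hunk 1: at line 4 remove [dkqmy,onzo] add [ralfv,gbdn] -> 8 lines: onqh tuhtm zdjiv tzv ralfv gbdn kjq zno
Hunk 2: at line 1 remove [zdjiv,tzv] add [tuvb,hxy,ugzcz] -> 9 lines: onqh tuhtm tuvb hxy ugzcz ralfv gbdn kjq zno
Hunk 3: at line 6 remove [gbdn] add [iottn] -> 9 lines: onqh tuhtm tuvb hxy ugzcz ralfv iottn kjq zno
Hunk 4: at line 3 remove [ugzcz,ralfv] add [gcus] -> 8 lines: onqh tuhtm tuvb hxy gcus iottn kjq zno
Final line 1: onqh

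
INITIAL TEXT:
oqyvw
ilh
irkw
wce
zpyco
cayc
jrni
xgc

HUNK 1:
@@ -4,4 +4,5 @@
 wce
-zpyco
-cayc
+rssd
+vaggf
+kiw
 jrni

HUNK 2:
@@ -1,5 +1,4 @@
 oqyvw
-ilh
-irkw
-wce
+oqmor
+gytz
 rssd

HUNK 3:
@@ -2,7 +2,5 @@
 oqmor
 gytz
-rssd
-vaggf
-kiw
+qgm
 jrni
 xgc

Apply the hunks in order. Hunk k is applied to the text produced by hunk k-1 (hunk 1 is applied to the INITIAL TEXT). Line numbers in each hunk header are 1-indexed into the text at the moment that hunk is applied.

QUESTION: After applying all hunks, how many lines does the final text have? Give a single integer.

Hunk 1: at line 4 remove [zpyco,cayc] add [rssd,vaggf,kiw] -> 9 lines: oqyvw ilh irkw wce rssd vaggf kiw jrni xgc
Hunk 2: at line 1 remove [ilh,irkw,wce] add [oqmor,gytz] -> 8 lines: oqyvw oqmor gytz rssd vaggf kiw jrni xgc
Hunk 3: at line 2 remove [rssd,vaggf,kiw] add [qgm] -> 6 lines: oqyvw oqmor gytz qgm jrni xgc
Final line count: 6

Answer: 6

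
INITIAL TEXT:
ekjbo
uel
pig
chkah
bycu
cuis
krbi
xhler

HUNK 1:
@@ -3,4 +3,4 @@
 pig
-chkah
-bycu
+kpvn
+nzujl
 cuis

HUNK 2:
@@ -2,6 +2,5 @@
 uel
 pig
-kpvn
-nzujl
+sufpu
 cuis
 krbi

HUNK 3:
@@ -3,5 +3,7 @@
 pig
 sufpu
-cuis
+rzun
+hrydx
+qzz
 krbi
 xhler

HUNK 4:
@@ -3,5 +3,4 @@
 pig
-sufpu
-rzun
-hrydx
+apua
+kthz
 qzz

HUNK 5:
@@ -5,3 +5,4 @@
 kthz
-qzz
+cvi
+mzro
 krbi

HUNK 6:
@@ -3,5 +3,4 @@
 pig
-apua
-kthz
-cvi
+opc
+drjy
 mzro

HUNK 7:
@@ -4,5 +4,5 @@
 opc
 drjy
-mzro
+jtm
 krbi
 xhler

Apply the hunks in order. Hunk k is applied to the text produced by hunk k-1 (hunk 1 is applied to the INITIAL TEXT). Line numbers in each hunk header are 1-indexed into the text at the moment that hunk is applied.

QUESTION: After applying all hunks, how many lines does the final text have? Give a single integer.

Hunk 1: at line 3 remove [chkah,bycu] add [kpvn,nzujl] -> 8 lines: ekjbo uel pig kpvn nzujl cuis krbi xhler
Hunk 2: at line 2 remove [kpvn,nzujl] add [sufpu] -> 7 lines: ekjbo uel pig sufpu cuis krbi xhler
Hunk 3: at line 3 remove [cuis] add [rzun,hrydx,qzz] -> 9 lines: ekjbo uel pig sufpu rzun hrydx qzz krbi xhler
Hunk 4: at line 3 remove [sufpu,rzun,hrydx] add [apua,kthz] -> 8 lines: ekjbo uel pig apua kthz qzz krbi xhler
Hunk 5: at line 5 remove [qzz] add [cvi,mzro] -> 9 lines: ekjbo uel pig apua kthz cvi mzro krbi xhler
Hunk 6: at line 3 remove [apua,kthz,cvi] add [opc,drjy] -> 8 lines: ekjbo uel pig opc drjy mzro krbi xhler
Hunk 7: at line 4 remove [mzro] add [jtm] -> 8 lines: ekjbo uel pig opc drjy jtm krbi xhler
Final line count: 8

Answer: 8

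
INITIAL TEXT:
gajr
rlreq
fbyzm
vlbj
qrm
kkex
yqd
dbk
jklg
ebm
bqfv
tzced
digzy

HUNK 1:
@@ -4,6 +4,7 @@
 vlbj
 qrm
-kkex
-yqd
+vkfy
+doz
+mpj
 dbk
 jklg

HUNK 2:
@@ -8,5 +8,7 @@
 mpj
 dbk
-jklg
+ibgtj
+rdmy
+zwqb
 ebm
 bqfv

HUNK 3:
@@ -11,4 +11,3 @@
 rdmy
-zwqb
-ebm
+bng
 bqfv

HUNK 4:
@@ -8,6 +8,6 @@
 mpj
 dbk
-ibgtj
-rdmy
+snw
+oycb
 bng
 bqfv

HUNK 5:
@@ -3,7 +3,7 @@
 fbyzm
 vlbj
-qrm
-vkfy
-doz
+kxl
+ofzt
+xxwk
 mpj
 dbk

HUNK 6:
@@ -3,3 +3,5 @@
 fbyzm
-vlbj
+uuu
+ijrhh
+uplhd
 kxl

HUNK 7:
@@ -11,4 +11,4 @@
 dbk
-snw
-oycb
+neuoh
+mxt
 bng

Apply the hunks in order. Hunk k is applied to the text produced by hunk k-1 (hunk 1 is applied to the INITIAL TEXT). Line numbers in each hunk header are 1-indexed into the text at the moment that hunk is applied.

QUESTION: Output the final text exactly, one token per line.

Answer: gajr
rlreq
fbyzm
uuu
ijrhh
uplhd
kxl
ofzt
xxwk
mpj
dbk
neuoh
mxt
bng
bqfv
tzced
digzy

Derivation:
Hunk 1: at line 4 remove [kkex,yqd] add [vkfy,doz,mpj] -> 14 lines: gajr rlreq fbyzm vlbj qrm vkfy doz mpj dbk jklg ebm bqfv tzced digzy
Hunk 2: at line 8 remove [jklg] add [ibgtj,rdmy,zwqb] -> 16 lines: gajr rlreq fbyzm vlbj qrm vkfy doz mpj dbk ibgtj rdmy zwqb ebm bqfv tzced digzy
Hunk 3: at line 11 remove [zwqb,ebm] add [bng] -> 15 lines: gajr rlreq fbyzm vlbj qrm vkfy doz mpj dbk ibgtj rdmy bng bqfv tzced digzy
Hunk 4: at line 8 remove [ibgtj,rdmy] add [snw,oycb] -> 15 lines: gajr rlreq fbyzm vlbj qrm vkfy doz mpj dbk snw oycb bng bqfv tzced digzy
Hunk 5: at line 3 remove [qrm,vkfy,doz] add [kxl,ofzt,xxwk] -> 15 lines: gajr rlreq fbyzm vlbj kxl ofzt xxwk mpj dbk snw oycb bng bqfv tzced digzy
Hunk 6: at line 3 remove [vlbj] add [uuu,ijrhh,uplhd] -> 17 lines: gajr rlreq fbyzm uuu ijrhh uplhd kxl ofzt xxwk mpj dbk snw oycb bng bqfv tzced digzy
Hunk 7: at line 11 remove [snw,oycb] add [neuoh,mxt] -> 17 lines: gajr rlreq fbyzm uuu ijrhh uplhd kxl ofzt xxwk mpj dbk neuoh mxt bng bqfv tzced digzy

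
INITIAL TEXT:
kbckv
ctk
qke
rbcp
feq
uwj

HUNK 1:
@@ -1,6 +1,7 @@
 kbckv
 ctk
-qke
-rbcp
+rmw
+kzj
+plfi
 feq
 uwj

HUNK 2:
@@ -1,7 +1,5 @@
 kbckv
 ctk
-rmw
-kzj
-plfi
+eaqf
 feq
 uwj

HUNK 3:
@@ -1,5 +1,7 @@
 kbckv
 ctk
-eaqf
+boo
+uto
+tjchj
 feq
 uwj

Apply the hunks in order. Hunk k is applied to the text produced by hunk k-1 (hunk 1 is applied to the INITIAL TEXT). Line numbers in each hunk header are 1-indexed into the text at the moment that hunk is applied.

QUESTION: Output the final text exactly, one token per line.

Hunk 1: at line 1 remove [qke,rbcp] add [rmw,kzj,plfi] -> 7 lines: kbckv ctk rmw kzj plfi feq uwj
Hunk 2: at line 1 remove [rmw,kzj,plfi] add [eaqf] -> 5 lines: kbckv ctk eaqf feq uwj
Hunk 3: at line 1 remove [eaqf] add [boo,uto,tjchj] -> 7 lines: kbckv ctk boo uto tjchj feq uwj

Answer: kbckv
ctk
boo
uto
tjchj
feq
uwj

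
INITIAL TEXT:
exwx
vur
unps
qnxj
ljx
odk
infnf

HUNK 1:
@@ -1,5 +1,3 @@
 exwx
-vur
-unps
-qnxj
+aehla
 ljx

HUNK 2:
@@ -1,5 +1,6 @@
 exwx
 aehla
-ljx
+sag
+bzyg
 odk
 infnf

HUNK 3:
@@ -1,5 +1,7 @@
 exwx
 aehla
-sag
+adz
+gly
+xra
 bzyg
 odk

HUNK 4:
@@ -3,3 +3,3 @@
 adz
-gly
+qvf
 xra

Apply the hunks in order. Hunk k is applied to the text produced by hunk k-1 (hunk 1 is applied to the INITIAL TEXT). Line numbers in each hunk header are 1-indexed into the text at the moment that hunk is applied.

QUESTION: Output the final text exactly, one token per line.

Answer: exwx
aehla
adz
qvf
xra
bzyg
odk
infnf

Derivation:
Hunk 1: at line 1 remove [vur,unps,qnxj] add [aehla] -> 5 lines: exwx aehla ljx odk infnf
Hunk 2: at line 1 remove [ljx] add [sag,bzyg] -> 6 lines: exwx aehla sag bzyg odk infnf
Hunk 3: at line 1 remove [sag] add [adz,gly,xra] -> 8 lines: exwx aehla adz gly xra bzyg odk infnf
Hunk 4: at line 3 remove [gly] add [qvf] -> 8 lines: exwx aehla adz qvf xra bzyg odk infnf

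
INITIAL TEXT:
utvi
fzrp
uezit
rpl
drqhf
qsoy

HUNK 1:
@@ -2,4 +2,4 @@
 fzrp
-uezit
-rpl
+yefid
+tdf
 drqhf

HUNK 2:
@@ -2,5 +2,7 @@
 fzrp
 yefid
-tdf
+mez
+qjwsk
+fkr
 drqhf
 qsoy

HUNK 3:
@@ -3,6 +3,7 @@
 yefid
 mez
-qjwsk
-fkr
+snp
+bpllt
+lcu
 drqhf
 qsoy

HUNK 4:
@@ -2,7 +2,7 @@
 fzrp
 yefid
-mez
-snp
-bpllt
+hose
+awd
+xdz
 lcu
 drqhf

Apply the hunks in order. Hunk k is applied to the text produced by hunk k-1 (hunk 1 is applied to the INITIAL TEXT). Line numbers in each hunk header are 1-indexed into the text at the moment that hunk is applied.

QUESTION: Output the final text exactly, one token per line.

Answer: utvi
fzrp
yefid
hose
awd
xdz
lcu
drqhf
qsoy

Derivation:
Hunk 1: at line 2 remove [uezit,rpl] add [yefid,tdf] -> 6 lines: utvi fzrp yefid tdf drqhf qsoy
Hunk 2: at line 2 remove [tdf] add [mez,qjwsk,fkr] -> 8 lines: utvi fzrp yefid mez qjwsk fkr drqhf qsoy
Hunk 3: at line 3 remove [qjwsk,fkr] add [snp,bpllt,lcu] -> 9 lines: utvi fzrp yefid mez snp bpllt lcu drqhf qsoy
Hunk 4: at line 2 remove [mez,snp,bpllt] add [hose,awd,xdz] -> 9 lines: utvi fzrp yefid hose awd xdz lcu drqhf qsoy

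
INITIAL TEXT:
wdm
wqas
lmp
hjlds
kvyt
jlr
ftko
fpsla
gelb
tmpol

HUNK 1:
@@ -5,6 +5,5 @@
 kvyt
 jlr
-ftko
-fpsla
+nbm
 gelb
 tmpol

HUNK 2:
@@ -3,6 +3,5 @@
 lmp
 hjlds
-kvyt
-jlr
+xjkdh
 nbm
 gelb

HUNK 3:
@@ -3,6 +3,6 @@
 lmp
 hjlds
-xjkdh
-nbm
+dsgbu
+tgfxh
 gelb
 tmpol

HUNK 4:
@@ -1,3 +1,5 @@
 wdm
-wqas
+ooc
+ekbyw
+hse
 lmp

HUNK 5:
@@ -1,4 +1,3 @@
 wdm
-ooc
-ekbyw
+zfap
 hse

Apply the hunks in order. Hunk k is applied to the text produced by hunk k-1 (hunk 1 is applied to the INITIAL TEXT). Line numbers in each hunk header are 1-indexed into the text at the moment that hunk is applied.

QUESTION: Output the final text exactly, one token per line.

Answer: wdm
zfap
hse
lmp
hjlds
dsgbu
tgfxh
gelb
tmpol

Derivation:
Hunk 1: at line 5 remove [ftko,fpsla] add [nbm] -> 9 lines: wdm wqas lmp hjlds kvyt jlr nbm gelb tmpol
Hunk 2: at line 3 remove [kvyt,jlr] add [xjkdh] -> 8 lines: wdm wqas lmp hjlds xjkdh nbm gelb tmpol
Hunk 3: at line 3 remove [xjkdh,nbm] add [dsgbu,tgfxh] -> 8 lines: wdm wqas lmp hjlds dsgbu tgfxh gelb tmpol
Hunk 4: at line 1 remove [wqas] add [ooc,ekbyw,hse] -> 10 lines: wdm ooc ekbyw hse lmp hjlds dsgbu tgfxh gelb tmpol
Hunk 5: at line 1 remove [ooc,ekbyw] add [zfap] -> 9 lines: wdm zfap hse lmp hjlds dsgbu tgfxh gelb tmpol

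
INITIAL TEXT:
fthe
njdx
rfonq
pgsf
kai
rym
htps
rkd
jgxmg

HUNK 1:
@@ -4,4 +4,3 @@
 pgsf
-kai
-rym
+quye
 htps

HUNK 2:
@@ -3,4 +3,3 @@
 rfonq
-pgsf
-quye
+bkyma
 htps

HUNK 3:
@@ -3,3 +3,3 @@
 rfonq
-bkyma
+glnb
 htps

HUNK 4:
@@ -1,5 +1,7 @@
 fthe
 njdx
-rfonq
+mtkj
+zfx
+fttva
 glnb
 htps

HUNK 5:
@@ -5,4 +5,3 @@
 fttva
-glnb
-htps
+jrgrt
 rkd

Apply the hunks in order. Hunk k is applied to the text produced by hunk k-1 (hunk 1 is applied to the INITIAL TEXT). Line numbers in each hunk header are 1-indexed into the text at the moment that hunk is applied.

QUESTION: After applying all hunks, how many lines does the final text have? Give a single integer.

Answer: 8

Derivation:
Hunk 1: at line 4 remove [kai,rym] add [quye] -> 8 lines: fthe njdx rfonq pgsf quye htps rkd jgxmg
Hunk 2: at line 3 remove [pgsf,quye] add [bkyma] -> 7 lines: fthe njdx rfonq bkyma htps rkd jgxmg
Hunk 3: at line 3 remove [bkyma] add [glnb] -> 7 lines: fthe njdx rfonq glnb htps rkd jgxmg
Hunk 4: at line 1 remove [rfonq] add [mtkj,zfx,fttva] -> 9 lines: fthe njdx mtkj zfx fttva glnb htps rkd jgxmg
Hunk 5: at line 5 remove [glnb,htps] add [jrgrt] -> 8 lines: fthe njdx mtkj zfx fttva jrgrt rkd jgxmg
Final line count: 8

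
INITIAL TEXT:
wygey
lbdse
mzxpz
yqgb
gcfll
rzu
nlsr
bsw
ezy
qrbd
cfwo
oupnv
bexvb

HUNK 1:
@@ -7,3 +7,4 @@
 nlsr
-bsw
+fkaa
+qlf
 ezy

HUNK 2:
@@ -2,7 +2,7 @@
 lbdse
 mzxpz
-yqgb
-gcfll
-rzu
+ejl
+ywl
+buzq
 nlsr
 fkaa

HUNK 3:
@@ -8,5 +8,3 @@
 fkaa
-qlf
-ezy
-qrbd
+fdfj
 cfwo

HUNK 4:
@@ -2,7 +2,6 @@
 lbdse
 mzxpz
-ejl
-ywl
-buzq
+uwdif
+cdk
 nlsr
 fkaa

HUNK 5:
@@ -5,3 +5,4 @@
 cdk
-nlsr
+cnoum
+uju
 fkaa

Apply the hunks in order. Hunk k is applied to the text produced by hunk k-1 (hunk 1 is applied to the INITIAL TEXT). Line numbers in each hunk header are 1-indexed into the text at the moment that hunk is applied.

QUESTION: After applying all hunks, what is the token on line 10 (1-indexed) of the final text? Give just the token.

Answer: cfwo

Derivation:
Hunk 1: at line 7 remove [bsw] add [fkaa,qlf] -> 14 lines: wygey lbdse mzxpz yqgb gcfll rzu nlsr fkaa qlf ezy qrbd cfwo oupnv bexvb
Hunk 2: at line 2 remove [yqgb,gcfll,rzu] add [ejl,ywl,buzq] -> 14 lines: wygey lbdse mzxpz ejl ywl buzq nlsr fkaa qlf ezy qrbd cfwo oupnv bexvb
Hunk 3: at line 8 remove [qlf,ezy,qrbd] add [fdfj] -> 12 lines: wygey lbdse mzxpz ejl ywl buzq nlsr fkaa fdfj cfwo oupnv bexvb
Hunk 4: at line 2 remove [ejl,ywl,buzq] add [uwdif,cdk] -> 11 lines: wygey lbdse mzxpz uwdif cdk nlsr fkaa fdfj cfwo oupnv bexvb
Hunk 5: at line 5 remove [nlsr] add [cnoum,uju] -> 12 lines: wygey lbdse mzxpz uwdif cdk cnoum uju fkaa fdfj cfwo oupnv bexvb
Final line 10: cfwo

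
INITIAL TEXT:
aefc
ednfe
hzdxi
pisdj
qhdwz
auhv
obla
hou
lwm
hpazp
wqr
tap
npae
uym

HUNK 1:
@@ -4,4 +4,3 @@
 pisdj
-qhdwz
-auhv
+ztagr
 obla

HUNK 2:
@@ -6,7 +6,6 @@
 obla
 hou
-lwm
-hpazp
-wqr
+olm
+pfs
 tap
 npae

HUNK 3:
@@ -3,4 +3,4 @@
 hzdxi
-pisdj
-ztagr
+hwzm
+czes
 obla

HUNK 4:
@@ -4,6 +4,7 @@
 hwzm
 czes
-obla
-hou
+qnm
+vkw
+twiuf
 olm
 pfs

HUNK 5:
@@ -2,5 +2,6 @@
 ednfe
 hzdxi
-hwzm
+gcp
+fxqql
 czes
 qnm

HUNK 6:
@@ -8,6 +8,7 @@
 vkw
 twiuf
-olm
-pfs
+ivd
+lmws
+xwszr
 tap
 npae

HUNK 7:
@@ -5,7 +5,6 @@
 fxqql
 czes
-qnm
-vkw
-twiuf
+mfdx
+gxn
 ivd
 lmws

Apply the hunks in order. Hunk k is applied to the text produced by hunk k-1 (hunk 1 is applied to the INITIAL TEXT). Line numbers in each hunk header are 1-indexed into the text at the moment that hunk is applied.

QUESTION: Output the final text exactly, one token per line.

Hunk 1: at line 4 remove [qhdwz,auhv] add [ztagr] -> 13 lines: aefc ednfe hzdxi pisdj ztagr obla hou lwm hpazp wqr tap npae uym
Hunk 2: at line 6 remove [lwm,hpazp,wqr] add [olm,pfs] -> 12 lines: aefc ednfe hzdxi pisdj ztagr obla hou olm pfs tap npae uym
Hunk 3: at line 3 remove [pisdj,ztagr] add [hwzm,czes] -> 12 lines: aefc ednfe hzdxi hwzm czes obla hou olm pfs tap npae uym
Hunk 4: at line 4 remove [obla,hou] add [qnm,vkw,twiuf] -> 13 lines: aefc ednfe hzdxi hwzm czes qnm vkw twiuf olm pfs tap npae uym
Hunk 5: at line 2 remove [hwzm] add [gcp,fxqql] -> 14 lines: aefc ednfe hzdxi gcp fxqql czes qnm vkw twiuf olm pfs tap npae uym
Hunk 6: at line 8 remove [olm,pfs] add [ivd,lmws,xwszr] -> 15 lines: aefc ednfe hzdxi gcp fxqql czes qnm vkw twiuf ivd lmws xwszr tap npae uym
Hunk 7: at line 5 remove [qnm,vkw,twiuf] add [mfdx,gxn] -> 14 lines: aefc ednfe hzdxi gcp fxqql czes mfdx gxn ivd lmws xwszr tap npae uym

Answer: aefc
ednfe
hzdxi
gcp
fxqql
czes
mfdx
gxn
ivd
lmws
xwszr
tap
npae
uym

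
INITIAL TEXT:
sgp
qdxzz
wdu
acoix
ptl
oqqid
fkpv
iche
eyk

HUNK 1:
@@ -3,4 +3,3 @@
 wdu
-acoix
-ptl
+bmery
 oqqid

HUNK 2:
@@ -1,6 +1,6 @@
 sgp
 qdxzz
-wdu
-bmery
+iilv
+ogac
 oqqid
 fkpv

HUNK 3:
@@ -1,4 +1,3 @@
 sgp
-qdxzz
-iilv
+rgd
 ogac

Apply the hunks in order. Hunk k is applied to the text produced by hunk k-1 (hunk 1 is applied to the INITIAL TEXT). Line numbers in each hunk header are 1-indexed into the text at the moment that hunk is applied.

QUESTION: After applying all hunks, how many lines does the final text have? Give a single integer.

Answer: 7

Derivation:
Hunk 1: at line 3 remove [acoix,ptl] add [bmery] -> 8 lines: sgp qdxzz wdu bmery oqqid fkpv iche eyk
Hunk 2: at line 1 remove [wdu,bmery] add [iilv,ogac] -> 8 lines: sgp qdxzz iilv ogac oqqid fkpv iche eyk
Hunk 3: at line 1 remove [qdxzz,iilv] add [rgd] -> 7 lines: sgp rgd ogac oqqid fkpv iche eyk
Final line count: 7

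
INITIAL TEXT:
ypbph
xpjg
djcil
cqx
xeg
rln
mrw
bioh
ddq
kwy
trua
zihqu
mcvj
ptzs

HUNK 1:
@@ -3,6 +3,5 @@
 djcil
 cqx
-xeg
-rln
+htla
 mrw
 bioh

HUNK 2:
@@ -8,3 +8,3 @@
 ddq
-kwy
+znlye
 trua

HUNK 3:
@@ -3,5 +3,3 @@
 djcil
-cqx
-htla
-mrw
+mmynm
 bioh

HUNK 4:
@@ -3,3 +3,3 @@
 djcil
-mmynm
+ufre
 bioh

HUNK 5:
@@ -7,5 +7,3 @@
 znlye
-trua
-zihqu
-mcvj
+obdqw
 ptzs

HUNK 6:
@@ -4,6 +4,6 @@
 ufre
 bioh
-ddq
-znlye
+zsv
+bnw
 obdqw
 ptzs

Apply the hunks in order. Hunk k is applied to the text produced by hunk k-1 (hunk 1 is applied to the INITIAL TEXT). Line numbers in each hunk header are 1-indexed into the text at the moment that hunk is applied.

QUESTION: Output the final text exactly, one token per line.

Answer: ypbph
xpjg
djcil
ufre
bioh
zsv
bnw
obdqw
ptzs

Derivation:
Hunk 1: at line 3 remove [xeg,rln] add [htla] -> 13 lines: ypbph xpjg djcil cqx htla mrw bioh ddq kwy trua zihqu mcvj ptzs
Hunk 2: at line 8 remove [kwy] add [znlye] -> 13 lines: ypbph xpjg djcil cqx htla mrw bioh ddq znlye trua zihqu mcvj ptzs
Hunk 3: at line 3 remove [cqx,htla,mrw] add [mmynm] -> 11 lines: ypbph xpjg djcil mmynm bioh ddq znlye trua zihqu mcvj ptzs
Hunk 4: at line 3 remove [mmynm] add [ufre] -> 11 lines: ypbph xpjg djcil ufre bioh ddq znlye trua zihqu mcvj ptzs
Hunk 5: at line 7 remove [trua,zihqu,mcvj] add [obdqw] -> 9 lines: ypbph xpjg djcil ufre bioh ddq znlye obdqw ptzs
Hunk 6: at line 4 remove [ddq,znlye] add [zsv,bnw] -> 9 lines: ypbph xpjg djcil ufre bioh zsv bnw obdqw ptzs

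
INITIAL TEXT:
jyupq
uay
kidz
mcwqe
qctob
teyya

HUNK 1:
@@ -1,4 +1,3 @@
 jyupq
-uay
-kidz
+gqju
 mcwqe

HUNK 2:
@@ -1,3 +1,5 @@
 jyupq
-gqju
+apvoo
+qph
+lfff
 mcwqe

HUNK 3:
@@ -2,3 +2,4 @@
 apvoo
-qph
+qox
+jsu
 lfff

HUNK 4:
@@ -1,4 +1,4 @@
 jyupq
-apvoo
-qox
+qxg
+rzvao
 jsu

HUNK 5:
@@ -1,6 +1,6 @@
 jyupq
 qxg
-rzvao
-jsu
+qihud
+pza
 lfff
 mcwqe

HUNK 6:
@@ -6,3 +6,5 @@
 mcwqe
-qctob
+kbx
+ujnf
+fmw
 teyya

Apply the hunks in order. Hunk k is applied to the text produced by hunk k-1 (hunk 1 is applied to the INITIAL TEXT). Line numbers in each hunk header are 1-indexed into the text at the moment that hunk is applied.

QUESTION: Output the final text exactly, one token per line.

Hunk 1: at line 1 remove [uay,kidz] add [gqju] -> 5 lines: jyupq gqju mcwqe qctob teyya
Hunk 2: at line 1 remove [gqju] add [apvoo,qph,lfff] -> 7 lines: jyupq apvoo qph lfff mcwqe qctob teyya
Hunk 3: at line 2 remove [qph] add [qox,jsu] -> 8 lines: jyupq apvoo qox jsu lfff mcwqe qctob teyya
Hunk 4: at line 1 remove [apvoo,qox] add [qxg,rzvao] -> 8 lines: jyupq qxg rzvao jsu lfff mcwqe qctob teyya
Hunk 5: at line 1 remove [rzvao,jsu] add [qihud,pza] -> 8 lines: jyupq qxg qihud pza lfff mcwqe qctob teyya
Hunk 6: at line 6 remove [qctob] add [kbx,ujnf,fmw] -> 10 lines: jyupq qxg qihud pza lfff mcwqe kbx ujnf fmw teyya

Answer: jyupq
qxg
qihud
pza
lfff
mcwqe
kbx
ujnf
fmw
teyya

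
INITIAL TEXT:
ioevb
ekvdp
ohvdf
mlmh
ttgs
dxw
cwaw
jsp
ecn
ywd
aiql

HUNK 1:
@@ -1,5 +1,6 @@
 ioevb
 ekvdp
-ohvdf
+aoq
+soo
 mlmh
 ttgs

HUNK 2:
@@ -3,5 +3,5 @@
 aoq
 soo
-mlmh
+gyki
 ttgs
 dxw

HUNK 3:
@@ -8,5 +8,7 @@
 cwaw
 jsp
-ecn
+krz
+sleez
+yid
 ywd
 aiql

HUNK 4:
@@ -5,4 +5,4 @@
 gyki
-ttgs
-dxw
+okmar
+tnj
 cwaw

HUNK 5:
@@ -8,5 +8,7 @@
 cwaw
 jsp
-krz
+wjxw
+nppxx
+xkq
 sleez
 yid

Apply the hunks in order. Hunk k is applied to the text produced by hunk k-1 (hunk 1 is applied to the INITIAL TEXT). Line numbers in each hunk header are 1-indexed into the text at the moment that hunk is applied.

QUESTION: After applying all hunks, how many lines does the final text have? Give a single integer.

Hunk 1: at line 1 remove [ohvdf] add [aoq,soo] -> 12 lines: ioevb ekvdp aoq soo mlmh ttgs dxw cwaw jsp ecn ywd aiql
Hunk 2: at line 3 remove [mlmh] add [gyki] -> 12 lines: ioevb ekvdp aoq soo gyki ttgs dxw cwaw jsp ecn ywd aiql
Hunk 3: at line 8 remove [ecn] add [krz,sleez,yid] -> 14 lines: ioevb ekvdp aoq soo gyki ttgs dxw cwaw jsp krz sleez yid ywd aiql
Hunk 4: at line 5 remove [ttgs,dxw] add [okmar,tnj] -> 14 lines: ioevb ekvdp aoq soo gyki okmar tnj cwaw jsp krz sleez yid ywd aiql
Hunk 5: at line 8 remove [krz] add [wjxw,nppxx,xkq] -> 16 lines: ioevb ekvdp aoq soo gyki okmar tnj cwaw jsp wjxw nppxx xkq sleez yid ywd aiql
Final line count: 16

Answer: 16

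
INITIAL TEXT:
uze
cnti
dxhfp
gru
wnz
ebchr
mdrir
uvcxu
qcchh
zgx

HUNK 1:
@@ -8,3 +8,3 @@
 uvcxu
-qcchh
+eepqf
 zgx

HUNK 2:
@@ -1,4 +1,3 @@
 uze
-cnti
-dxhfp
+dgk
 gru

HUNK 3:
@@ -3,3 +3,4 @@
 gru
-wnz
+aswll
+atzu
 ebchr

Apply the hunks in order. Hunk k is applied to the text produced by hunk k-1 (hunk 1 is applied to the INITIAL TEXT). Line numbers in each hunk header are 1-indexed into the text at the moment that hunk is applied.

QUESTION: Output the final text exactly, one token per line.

Hunk 1: at line 8 remove [qcchh] add [eepqf] -> 10 lines: uze cnti dxhfp gru wnz ebchr mdrir uvcxu eepqf zgx
Hunk 2: at line 1 remove [cnti,dxhfp] add [dgk] -> 9 lines: uze dgk gru wnz ebchr mdrir uvcxu eepqf zgx
Hunk 3: at line 3 remove [wnz] add [aswll,atzu] -> 10 lines: uze dgk gru aswll atzu ebchr mdrir uvcxu eepqf zgx

Answer: uze
dgk
gru
aswll
atzu
ebchr
mdrir
uvcxu
eepqf
zgx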